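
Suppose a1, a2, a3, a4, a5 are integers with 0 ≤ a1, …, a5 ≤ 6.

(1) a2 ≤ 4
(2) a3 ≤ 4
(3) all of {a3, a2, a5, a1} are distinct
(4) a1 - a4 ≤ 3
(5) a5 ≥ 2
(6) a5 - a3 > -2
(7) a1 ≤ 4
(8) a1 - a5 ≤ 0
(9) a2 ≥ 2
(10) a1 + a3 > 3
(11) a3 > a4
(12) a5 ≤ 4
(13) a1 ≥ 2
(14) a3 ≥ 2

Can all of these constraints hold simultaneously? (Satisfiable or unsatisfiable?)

Constraints 1, 2, 5, 7, 9, 12, 13, and 14 confine each of a3, a2, a5, a1 to the 3 values {2, …, 4}.
Constraint 3 requires all 4 of them to be distinct, but only 3 values are available — impossible by the pigeonhole principle.

Unsatisfiable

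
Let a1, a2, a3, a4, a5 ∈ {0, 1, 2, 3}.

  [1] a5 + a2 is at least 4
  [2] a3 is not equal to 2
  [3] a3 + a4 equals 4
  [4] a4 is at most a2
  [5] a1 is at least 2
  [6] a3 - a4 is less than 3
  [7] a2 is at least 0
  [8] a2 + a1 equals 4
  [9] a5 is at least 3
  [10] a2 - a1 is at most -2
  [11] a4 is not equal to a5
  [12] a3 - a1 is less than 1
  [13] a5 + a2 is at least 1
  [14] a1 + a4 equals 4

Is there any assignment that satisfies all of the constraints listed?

Satisfiable

Take a1 = 3, a2 = 1, a3 = 3, a4 = 1, a5 = 3. Then constraint 1: a5 + a2 = 4; constraint 3: a3 + a4 = 4, and every other listed constraint is also met.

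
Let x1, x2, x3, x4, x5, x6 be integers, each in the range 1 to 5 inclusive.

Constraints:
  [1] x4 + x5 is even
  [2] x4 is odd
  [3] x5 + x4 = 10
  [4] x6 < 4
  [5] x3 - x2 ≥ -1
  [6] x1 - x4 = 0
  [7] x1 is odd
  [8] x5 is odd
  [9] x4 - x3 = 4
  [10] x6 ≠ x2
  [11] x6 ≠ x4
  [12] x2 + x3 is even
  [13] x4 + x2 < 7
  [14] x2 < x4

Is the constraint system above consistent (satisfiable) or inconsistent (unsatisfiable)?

Satisfiable

The assignment x1 = 5, x2 = 1, x3 = 1, x4 = 5, x5 = 5, x6 = 3 works:
  constraint 3 holds since x5 + x4 = 10.
  constraint 5 holds since x3 - x2 = 0.
The rest check out directly.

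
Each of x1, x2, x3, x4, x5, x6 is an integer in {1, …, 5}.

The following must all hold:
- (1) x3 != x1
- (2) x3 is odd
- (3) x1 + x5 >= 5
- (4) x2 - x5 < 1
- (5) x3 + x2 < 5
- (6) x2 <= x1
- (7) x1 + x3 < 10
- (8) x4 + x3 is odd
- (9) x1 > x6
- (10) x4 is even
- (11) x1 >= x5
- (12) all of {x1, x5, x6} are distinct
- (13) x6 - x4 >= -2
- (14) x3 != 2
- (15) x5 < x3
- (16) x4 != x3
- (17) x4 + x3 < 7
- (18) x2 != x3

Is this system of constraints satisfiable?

Satisfiable

The assignment x1 = 5, x2 = 1, x3 = 3, x4 = 2, x5 = 2, x6 = 3 works:
  constraint 3 holds since x1 + x5 = 7.
  constraint 4 holds since x2 - x5 = -1.
  constraint 5 holds since x3 + x2 = 4.
The rest check out directly.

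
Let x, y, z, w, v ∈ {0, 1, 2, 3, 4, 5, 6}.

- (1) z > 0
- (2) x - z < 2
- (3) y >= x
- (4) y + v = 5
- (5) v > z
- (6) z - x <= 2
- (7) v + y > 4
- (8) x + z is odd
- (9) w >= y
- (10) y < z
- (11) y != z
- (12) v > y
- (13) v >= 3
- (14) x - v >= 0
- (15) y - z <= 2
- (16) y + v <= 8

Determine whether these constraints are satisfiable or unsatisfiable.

Constraints 3, 5, 10, and 14 give v ≤ x, x ≤ y, y < z, z < v. Chaining: v ≤ x ≤ y < z < v, which forces v < v — impossible.

Unsatisfiable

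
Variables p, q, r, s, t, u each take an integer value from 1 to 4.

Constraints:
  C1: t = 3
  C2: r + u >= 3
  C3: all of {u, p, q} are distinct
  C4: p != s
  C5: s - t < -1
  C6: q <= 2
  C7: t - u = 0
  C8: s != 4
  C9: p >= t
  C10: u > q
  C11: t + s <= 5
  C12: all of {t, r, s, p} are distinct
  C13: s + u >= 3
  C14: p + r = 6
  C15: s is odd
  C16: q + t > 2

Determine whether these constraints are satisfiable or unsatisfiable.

Satisfiable

The assignment p = 4, q = 2, r = 2, s = 1, t = 3, u = 3 works:
  constraint 2 holds since r + u = 5.
  constraint 5 holds since s - t = -2.
  constraint 7 holds since t - u = 0.
The rest check out directly.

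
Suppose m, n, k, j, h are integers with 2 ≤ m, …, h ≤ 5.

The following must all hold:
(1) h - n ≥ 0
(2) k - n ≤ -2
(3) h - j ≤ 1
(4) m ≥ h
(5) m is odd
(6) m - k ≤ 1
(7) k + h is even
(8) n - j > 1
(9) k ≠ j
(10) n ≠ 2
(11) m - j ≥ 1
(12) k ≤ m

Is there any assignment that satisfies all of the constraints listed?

Unsatisfiable

Constraints 1, 2, 3, 6, and 11 give n − k ≥ 2, k − m ≥ -1, m − j ≥ 1, j − h ≥ -1, h − n ≥ 0.
Adding all 5 inequalities: the left sides telescope to 0, and the right sides sum to 2 + (-1) + 1 + (-1) + 0 = 1. So 0 ≥ 1, which is false.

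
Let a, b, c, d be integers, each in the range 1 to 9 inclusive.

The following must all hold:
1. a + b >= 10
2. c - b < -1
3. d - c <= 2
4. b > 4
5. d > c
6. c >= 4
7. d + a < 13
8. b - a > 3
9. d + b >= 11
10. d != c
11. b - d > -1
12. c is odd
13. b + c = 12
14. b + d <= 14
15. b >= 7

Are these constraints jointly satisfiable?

Take a = 3, b = 7, c = 5, d = 7. Then constraint 1: a + b = 10; constraint 2: c - b = -2, and every other listed constraint is also met.

Satisfiable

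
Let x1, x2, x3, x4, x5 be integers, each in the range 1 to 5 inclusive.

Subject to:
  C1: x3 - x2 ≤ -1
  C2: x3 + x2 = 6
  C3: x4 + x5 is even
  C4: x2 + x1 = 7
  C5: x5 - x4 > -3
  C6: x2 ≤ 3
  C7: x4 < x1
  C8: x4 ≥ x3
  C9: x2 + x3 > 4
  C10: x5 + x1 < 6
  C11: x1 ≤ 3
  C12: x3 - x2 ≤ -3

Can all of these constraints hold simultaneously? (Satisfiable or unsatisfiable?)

From constraint 6: x2 ≤ 3. From constraint 11: x1 ≤ 3. Hence x2 + x1 ≤ 6. But constraint 4 requires x2 + x1 = 7, and 7 > 6. Contradiction.

Unsatisfiable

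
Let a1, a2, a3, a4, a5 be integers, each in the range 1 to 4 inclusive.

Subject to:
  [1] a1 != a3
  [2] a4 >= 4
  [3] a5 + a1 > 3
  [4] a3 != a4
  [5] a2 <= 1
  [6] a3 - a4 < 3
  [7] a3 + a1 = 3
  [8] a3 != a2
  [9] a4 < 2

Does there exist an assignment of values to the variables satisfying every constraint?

Unsatisfiable

From constraint 2: a4 ≥ 4. From constraint 9: a4 ≤ 1. But 1 < 4, so no value of a4 works.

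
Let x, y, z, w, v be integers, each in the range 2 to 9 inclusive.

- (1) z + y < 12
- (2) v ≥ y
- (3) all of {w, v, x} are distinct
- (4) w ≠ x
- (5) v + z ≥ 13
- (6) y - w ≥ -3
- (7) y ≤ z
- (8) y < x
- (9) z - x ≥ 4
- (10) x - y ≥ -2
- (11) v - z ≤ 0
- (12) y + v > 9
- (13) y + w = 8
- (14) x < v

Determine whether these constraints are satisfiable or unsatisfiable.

Satisfiable

Setting (x, y, z, w, v) = (4, 3, 8, 5, 8) satisfies everything: constraint 1: z + y = 11; constraint 5: v + z = 16, and the others follow.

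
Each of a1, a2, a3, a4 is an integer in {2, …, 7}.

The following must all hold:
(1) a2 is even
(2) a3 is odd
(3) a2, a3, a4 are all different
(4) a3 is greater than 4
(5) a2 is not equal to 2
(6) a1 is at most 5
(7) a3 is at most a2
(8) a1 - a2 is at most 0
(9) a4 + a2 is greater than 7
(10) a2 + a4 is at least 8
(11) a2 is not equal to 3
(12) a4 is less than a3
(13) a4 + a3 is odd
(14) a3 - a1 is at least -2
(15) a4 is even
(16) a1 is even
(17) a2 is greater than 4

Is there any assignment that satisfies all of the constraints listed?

One satisfying assignment is a1 = 4, a2 = 6, a3 = 5, a4 = 4.
For the less obvious constraints — constraint 8: a1 - a2 = -2; constraint 9: a4 + a2 = 10; constraint 10: a2 + a4 = 10 — and the others hold by inspection.

Satisfiable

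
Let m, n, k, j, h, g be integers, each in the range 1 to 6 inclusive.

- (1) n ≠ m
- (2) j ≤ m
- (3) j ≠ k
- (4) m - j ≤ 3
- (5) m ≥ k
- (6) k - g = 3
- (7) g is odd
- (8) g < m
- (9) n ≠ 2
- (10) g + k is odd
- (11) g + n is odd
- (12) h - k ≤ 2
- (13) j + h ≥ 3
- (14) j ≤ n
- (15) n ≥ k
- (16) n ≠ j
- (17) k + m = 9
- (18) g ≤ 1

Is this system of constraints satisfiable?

Take m = 5, n = 6, k = 4, j = 3, h = 3, g = 1. Then constraint 4: m - j = 2; constraint 6: k - g = 3, and every other listed constraint is also met.

Satisfiable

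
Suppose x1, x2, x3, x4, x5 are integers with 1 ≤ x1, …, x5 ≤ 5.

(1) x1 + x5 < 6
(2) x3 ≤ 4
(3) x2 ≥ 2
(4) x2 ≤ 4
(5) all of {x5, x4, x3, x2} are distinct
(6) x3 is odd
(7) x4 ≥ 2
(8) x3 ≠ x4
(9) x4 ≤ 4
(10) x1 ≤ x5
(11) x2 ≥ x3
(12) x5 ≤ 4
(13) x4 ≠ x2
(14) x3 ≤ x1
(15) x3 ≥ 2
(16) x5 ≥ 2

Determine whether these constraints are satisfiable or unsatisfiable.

Unsatisfiable

Constraints 2, 3, 4, 7, 9, 12, 15, and 16 confine each of x5, x4, x3, x2 to the 3 values {2, …, 4}.
Constraint 5 requires all 4 of them to be distinct, but only 3 values are available — impossible by the pigeonhole principle.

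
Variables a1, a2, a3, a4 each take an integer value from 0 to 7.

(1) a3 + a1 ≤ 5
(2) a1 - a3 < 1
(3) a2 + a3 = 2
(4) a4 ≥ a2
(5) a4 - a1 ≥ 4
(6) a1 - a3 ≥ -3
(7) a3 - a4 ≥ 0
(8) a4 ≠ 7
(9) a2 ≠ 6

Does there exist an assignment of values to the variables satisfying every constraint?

Unsatisfiable

Constraints 5, 6, and 7 give a4 − a1 ≥ 4, a1 − a3 ≥ -3, a3 − a4 ≥ 0.
Adding all 3 inequalities: the left sides telescope to 0, and the right sides sum to 4 + (-3) + 0 = 1. So 0 ≥ 1, which is false.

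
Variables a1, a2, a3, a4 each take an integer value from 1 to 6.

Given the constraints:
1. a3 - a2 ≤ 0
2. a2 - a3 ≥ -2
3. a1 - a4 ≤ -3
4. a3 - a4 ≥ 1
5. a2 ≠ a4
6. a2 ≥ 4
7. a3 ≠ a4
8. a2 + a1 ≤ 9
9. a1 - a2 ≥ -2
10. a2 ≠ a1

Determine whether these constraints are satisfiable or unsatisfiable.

Constraints 1, 3, 4, and 9 give a2 − a3 ≥ 0, a3 − a4 ≥ 1, a4 − a1 ≥ 3, a1 − a2 ≥ -2.
Adding all 4 inequalities: the left sides telescope to 0, and the right sides sum to 0 + 1 + 3 + (-2) = 2. So 0 ≥ 2, which is false.

Unsatisfiable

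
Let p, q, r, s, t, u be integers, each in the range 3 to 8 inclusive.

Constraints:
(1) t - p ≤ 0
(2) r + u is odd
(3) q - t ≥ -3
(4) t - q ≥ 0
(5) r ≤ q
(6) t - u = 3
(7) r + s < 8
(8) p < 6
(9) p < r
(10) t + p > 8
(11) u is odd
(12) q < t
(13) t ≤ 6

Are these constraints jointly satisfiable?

Constraints 1, 5, 9, and 12 give t ≤ p, p < r, r ≤ q, q < t. Chaining: t ≤ p < r ≤ q < t, which forces t < t — impossible.

Unsatisfiable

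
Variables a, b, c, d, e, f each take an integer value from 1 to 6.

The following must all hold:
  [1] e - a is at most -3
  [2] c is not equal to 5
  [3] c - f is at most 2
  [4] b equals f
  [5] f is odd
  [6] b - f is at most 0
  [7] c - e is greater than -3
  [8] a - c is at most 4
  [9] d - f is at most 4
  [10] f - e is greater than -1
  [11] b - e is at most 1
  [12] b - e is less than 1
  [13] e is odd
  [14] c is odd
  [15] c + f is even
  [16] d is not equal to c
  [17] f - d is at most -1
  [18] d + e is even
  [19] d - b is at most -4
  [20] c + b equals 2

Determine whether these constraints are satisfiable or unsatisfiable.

Unsatisfiable

Constraints 1, 3, 8, 11, 17, and 19 give e − b ≥ -1, b − d ≥ 4, d − f ≥ 1, f − c ≥ -2, c − a ≥ -4, a − e ≥ 3.
Adding all 6 inequalities: the left sides telescope to 0, and the right sides sum to (-1) + 4 + 1 + (-2) + (-4) + 3 = 1. So 0 ≥ 1, which is false.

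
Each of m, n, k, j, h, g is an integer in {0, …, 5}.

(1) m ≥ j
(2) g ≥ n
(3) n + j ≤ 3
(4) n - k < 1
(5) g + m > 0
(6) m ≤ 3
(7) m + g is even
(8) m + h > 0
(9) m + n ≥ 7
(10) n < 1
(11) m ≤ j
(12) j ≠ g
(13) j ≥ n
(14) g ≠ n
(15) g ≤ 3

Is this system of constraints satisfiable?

From constraint 6: m ≤ 3. From constraints 2 and 15: n ≤ g ≤ 3. Hence m + n ≤ 6. But constraint 9 requires m + n ≥ 7, and 7 > 6. Contradiction.

Unsatisfiable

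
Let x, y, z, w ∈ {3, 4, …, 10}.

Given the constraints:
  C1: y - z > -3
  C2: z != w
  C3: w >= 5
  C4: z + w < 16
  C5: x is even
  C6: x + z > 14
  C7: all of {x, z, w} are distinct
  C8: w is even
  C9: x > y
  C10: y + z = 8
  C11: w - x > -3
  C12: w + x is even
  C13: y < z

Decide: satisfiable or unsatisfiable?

The assignment x = 10, y = 3, z = 5, w = 8 works:
  constraint 1 holds since y - z = -2.
  constraint 4 holds since z + w = 13.
  constraint 6 holds since x + z = 15.
The rest check out directly.

Satisfiable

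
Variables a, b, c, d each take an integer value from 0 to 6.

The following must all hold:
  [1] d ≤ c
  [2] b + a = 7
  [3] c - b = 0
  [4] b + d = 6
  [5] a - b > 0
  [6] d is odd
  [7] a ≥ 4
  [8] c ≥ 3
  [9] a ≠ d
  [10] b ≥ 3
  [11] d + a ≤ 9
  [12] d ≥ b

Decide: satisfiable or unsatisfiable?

The assignment a = 4, b = 3, c = 3, d = 3 works:
  constraint 2 holds since b + a = 7.
  constraint 3 holds since c - b = 0.
  constraint 4 holds since b + d = 6.
The rest check out directly.

Satisfiable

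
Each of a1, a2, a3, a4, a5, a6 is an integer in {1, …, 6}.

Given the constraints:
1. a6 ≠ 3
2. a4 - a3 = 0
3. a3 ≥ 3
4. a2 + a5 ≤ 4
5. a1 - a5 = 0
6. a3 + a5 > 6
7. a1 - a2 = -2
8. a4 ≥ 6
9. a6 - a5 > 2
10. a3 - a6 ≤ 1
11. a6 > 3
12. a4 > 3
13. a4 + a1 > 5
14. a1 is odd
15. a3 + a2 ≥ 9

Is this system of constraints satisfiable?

Satisfiable

The assignment a1 = 1, a2 = 3, a3 = 6, a4 = 6, a5 = 1, a6 = 6 works:
  constraint 2 holds since a4 - a3 = 0.
  constraint 4 holds since a2 + a5 = 4.
The rest check out directly.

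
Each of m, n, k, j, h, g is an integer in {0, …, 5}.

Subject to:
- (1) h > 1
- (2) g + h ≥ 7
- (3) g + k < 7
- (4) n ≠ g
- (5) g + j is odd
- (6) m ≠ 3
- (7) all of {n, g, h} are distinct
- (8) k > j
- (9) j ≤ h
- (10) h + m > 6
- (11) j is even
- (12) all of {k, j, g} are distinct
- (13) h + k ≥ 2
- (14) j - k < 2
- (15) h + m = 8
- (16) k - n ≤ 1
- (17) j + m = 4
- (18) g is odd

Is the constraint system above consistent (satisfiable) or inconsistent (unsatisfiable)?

Setting (m, n, k, j, h, g) = (4, 0, 1, 0, 4, 3) satisfies everything: constraint 2: g + h = 7; constraint 3: g + k = 4; constraint 10: h + m = 8, and the others follow.

Satisfiable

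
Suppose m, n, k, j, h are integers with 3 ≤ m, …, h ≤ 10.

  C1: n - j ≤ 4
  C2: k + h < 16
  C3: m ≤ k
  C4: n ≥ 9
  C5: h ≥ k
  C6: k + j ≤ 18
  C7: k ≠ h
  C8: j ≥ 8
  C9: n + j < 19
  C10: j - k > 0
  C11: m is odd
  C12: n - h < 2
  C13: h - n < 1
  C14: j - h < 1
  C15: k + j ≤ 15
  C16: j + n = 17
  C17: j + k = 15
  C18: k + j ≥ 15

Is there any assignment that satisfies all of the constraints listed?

Satisfiable

Try m = 5, n = 9, k = 7, j = 8, h = 8.
Check constraint 1: n - j = 1; constraint 2: k + h = 15; constraint 6: k + j = 15. The remaining constraints are straightforward to verify.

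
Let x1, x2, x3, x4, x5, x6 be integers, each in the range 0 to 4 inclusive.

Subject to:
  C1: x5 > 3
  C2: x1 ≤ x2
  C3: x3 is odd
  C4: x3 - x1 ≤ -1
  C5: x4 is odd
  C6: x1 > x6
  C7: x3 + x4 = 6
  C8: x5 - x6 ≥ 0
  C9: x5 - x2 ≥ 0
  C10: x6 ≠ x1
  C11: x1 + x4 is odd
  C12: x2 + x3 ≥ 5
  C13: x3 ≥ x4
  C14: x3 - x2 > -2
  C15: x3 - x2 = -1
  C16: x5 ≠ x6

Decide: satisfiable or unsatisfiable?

Satisfiable

One satisfying assignment is x1 = 4, x2 = 4, x3 = 3, x4 = 3, x5 = 4, x6 = 2.
For the less obvious constraints — constraint 4: x3 - x1 = -1; constraint 7: x3 + x4 = 6; constraint 8: x5 - x6 = 2 — and the others hold by inspection.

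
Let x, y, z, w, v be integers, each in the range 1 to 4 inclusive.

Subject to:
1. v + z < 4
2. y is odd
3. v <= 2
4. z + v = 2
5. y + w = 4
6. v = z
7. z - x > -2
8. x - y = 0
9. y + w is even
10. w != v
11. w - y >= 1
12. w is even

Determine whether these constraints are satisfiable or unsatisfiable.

Constraint 2 makes y odd and constraint 12 makes w even, so y + w must be odd. Constraint 9 says y + w is even — contradiction.

Unsatisfiable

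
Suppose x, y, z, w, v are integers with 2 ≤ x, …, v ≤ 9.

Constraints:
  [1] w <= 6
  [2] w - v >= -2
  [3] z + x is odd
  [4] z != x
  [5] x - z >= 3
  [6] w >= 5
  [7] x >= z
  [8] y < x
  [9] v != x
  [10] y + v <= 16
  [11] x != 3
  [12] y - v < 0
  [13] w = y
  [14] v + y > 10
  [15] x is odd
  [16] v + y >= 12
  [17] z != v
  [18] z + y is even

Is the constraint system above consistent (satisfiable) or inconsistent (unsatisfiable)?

The assignment x = 9, y = 6, z = 6, w = 6, v = 7 works:
  constraint 2 holds since w - v = -1.
  constraint 5 holds since x - z = 3.
The rest check out directly.

Satisfiable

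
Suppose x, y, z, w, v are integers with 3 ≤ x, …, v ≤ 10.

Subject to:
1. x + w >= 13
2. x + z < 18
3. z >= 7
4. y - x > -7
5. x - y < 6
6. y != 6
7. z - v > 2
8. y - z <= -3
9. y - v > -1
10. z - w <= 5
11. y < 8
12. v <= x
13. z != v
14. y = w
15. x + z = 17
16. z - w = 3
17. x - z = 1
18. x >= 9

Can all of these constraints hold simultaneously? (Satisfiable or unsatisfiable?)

One satisfying assignment is x = 9, y = 5, z = 8, w = 5, v = 3.
For the less obvious constraints — constraint 1: x + w = 14; constraint 2: x + z = 17 — and the others hold by inspection.

Satisfiable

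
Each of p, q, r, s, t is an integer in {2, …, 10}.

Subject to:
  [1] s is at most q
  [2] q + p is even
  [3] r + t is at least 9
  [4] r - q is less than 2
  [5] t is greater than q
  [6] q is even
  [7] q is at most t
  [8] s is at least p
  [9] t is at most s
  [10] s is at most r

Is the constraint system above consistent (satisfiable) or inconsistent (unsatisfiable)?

Constraints 1, 5, and 9 give t ≤ s, s ≤ q, q < t. Chaining: t ≤ s ≤ q < t, which forces t < t — impossible.

Unsatisfiable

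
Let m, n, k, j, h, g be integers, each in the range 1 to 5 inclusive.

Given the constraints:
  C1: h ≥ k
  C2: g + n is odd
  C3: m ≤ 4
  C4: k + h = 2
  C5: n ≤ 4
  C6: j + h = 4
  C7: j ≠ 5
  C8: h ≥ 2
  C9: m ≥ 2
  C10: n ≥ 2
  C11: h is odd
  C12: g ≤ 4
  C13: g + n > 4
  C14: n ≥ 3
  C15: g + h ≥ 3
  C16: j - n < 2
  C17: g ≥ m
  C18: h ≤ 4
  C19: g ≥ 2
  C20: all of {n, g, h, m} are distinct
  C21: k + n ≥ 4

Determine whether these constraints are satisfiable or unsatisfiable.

Constraints 3, 5, 8, 9, 10, 12, 18, and 19 confine each of n, g, h, m to the 3 values {2, …, 4}.
Constraint 20 requires all 4 of them to be distinct, but only 3 values are available — impossible by the pigeonhole principle.

Unsatisfiable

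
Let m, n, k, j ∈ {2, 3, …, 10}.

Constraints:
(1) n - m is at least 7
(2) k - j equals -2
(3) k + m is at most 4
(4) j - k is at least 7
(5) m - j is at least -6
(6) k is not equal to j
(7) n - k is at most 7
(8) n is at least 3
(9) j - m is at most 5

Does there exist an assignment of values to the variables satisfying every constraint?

Constraints 1, 4, 5, and 7 give n − m ≥ 7, m − j ≥ -6, j − k ≥ 7, k − n ≥ -7.
Adding all 4 inequalities: the left sides telescope to 0, and the right sides sum to 7 + (-6) + 7 + (-7) = 1. So 0 ≥ 1, which is false.

Unsatisfiable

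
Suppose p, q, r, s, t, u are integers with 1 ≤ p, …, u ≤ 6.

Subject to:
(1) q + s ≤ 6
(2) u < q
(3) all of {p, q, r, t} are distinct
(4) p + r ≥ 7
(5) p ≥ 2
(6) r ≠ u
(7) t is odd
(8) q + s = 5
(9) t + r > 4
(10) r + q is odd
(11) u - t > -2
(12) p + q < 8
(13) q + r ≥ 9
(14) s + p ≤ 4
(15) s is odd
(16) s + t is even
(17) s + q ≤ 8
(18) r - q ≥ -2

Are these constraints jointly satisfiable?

Satisfiable

The assignment p = 3, q = 4, r = 5, s = 1, t = 1, u = 1 works:
  constraint 1 holds since q + s = 5.
  constraint 4 holds since p + r = 8.
The rest check out directly.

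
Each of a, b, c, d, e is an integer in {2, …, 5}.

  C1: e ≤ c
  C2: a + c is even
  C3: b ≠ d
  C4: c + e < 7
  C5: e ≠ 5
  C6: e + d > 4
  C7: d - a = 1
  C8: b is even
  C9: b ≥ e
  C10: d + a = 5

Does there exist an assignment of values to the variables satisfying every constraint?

Satisfiable

The assignment a = 2, b = 4, c = 2, d = 3, e = 2 works:
  constraint 4 holds since c + e = 4.
  constraint 6 holds since e + d = 5.
  constraint 7 holds since d - a = 1.
The rest check out directly.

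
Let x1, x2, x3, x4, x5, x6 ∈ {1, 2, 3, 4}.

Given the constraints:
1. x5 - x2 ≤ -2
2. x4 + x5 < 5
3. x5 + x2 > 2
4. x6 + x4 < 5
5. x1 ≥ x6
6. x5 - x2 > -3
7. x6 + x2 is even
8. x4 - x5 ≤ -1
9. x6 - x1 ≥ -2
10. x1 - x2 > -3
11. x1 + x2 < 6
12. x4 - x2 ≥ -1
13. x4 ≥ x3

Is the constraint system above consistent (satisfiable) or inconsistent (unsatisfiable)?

Constraints 1, 8, and 12 give x4 − x2 ≥ -1, x2 − x5 ≥ 2, x5 − x4 ≥ 1.
Adding all 3 inequalities: the left sides telescope to 0, and the right sides sum to (-1) + 2 + 1 = 2. So 0 ≥ 2, which is false.

Unsatisfiable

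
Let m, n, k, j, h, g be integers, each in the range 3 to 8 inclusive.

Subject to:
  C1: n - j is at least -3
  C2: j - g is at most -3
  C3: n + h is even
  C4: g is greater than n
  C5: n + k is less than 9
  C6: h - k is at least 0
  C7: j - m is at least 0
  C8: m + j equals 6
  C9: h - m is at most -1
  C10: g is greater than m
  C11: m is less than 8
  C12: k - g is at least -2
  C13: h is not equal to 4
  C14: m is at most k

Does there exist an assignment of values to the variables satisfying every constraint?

Unsatisfiable

Constraints 2, 6, 7, 9, and 12 give k − g ≥ -2, g − j ≥ 3, j − m ≥ 0, m − h ≥ 1, h − k ≥ 0.
Adding all 5 inequalities: the left sides telescope to 0, and the right sides sum to (-2) + 3 + 0 + 1 + 0 = 2. So 0 ≥ 2, which is false.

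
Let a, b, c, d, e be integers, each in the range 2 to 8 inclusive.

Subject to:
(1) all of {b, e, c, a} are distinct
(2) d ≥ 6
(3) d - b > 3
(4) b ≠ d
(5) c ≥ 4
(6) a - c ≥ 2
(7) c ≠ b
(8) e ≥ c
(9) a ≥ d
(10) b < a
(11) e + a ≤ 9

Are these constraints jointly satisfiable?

Unsatisfiable

From constraints 5 and 8: e ≥ c ≥ 4. From constraints 2 and 9: a ≥ d ≥ 6. Hence e + a ≥ 10. But constraint 11 requires e + a ≤ 9, and 9 < 10. Contradiction.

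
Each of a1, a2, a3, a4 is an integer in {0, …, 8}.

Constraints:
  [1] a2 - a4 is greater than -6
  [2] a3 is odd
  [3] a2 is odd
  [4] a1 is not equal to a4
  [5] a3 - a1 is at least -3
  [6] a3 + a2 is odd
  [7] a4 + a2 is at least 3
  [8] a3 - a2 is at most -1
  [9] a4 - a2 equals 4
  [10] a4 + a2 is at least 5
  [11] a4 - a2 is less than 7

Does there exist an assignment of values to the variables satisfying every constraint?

Constraint 2 makes a3 odd and constraint 3 makes a2 odd, so a3 + a2 must be even. Constraint 6 says a3 + a2 is odd — contradiction.

Unsatisfiable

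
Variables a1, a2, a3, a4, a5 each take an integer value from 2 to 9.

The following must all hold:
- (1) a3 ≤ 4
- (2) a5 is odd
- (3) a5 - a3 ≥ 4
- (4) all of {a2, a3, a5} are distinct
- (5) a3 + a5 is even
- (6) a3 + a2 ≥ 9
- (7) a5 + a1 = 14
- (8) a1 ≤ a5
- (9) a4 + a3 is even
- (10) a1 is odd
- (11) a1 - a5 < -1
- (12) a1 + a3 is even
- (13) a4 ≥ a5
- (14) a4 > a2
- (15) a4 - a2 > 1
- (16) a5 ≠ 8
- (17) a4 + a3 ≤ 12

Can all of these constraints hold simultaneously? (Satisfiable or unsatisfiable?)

Setting (a1, a2, a3, a4, a5) = (5, 7, 3, 9, 9) satisfies everything: constraint 3: a5 - a3 = 6; constraint 6: a3 + a2 = 10, and the others follow.

Satisfiable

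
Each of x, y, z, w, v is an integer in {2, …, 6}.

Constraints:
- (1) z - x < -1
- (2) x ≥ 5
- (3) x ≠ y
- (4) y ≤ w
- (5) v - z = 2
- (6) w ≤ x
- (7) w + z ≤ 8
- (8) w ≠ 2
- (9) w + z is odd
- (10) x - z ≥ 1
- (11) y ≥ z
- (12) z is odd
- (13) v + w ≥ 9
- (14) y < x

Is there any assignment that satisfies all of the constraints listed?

Satisfiable

Setting (x, y, z, w, v) = (6, 4, 3, 4, 5) satisfies everything: constraint 1: z - x = -3; constraint 5: v - z = 2, and the others follow.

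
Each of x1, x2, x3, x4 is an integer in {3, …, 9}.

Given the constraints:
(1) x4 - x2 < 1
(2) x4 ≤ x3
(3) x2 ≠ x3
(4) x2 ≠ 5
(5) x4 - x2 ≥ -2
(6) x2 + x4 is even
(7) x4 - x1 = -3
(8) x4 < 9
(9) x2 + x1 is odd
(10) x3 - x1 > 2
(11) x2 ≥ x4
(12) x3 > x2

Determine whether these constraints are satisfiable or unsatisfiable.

The assignment x1 = 6, x2 = 3, x3 = 9, x4 = 3 works:
  constraint 1 holds since x4 - x2 = 0.
  constraint 5 holds since x4 - x2 = 0.
The rest check out directly.

Satisfiable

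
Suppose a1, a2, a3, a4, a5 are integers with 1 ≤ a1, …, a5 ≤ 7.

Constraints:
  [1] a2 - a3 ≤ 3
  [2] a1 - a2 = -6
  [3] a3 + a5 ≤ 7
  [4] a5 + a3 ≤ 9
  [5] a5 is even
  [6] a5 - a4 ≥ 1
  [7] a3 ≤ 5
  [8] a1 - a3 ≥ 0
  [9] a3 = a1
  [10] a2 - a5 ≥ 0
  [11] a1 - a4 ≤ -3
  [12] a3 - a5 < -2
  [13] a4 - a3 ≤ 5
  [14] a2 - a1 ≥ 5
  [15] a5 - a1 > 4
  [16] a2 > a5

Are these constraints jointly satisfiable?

Constraints 1, 6, 8, 10, and 11 give a2 − a5 ≥ 0, a5 − a4 ≥ 1, a4 − a1 ≥ 3, a1 − a3 ≥ 0, a3 − a2 ≥ -3.
Adding all 5 inequalities: the left sides telescope to 0, and the right sides sum to 0 + 1 + 3 + 0 + (-3) = 1. So 0 ≥ 1, which is false.

Unsatisfiable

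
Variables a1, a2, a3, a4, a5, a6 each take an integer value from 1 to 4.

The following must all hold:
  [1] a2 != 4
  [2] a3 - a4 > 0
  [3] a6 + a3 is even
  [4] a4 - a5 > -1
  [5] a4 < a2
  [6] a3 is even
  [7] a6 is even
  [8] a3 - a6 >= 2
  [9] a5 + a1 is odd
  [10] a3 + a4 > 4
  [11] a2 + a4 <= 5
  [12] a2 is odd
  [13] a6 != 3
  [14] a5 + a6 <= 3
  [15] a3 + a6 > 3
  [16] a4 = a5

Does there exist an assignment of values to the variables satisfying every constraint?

Take a1 = 4, a2 = 3, a3 = 4, a4 = 1, a5 = 1, a6 = 2. Then constraint 2: a3 - a4 = 3; constraint 4: a4 - a5 = 0, and every other listed constraint is also met.

Satisfiable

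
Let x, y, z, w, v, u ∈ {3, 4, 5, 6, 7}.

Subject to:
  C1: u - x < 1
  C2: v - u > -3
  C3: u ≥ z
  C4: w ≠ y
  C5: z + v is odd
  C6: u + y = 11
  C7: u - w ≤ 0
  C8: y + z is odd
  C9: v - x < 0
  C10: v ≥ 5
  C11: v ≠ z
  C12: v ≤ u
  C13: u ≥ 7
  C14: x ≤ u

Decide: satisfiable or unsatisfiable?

Try x = 7, y = 4, z = 3, w = 7, v = 6, u = 7.
Check constraint 1: u - x = 0; constraint 2: v - u = -1; constraint 6: u + y = 11. The remaining constraints are straightforward to verify.

Satisfiable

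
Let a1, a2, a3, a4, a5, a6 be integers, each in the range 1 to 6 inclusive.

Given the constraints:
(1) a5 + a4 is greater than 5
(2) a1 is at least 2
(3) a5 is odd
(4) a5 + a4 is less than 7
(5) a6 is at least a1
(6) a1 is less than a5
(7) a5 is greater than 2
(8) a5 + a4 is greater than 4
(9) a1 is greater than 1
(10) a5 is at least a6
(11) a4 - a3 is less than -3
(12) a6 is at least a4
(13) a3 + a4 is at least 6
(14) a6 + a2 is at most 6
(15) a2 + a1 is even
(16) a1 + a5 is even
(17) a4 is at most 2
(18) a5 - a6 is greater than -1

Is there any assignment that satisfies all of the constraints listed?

Satisfiable

Take a1 = 3, a2 = 3, a3 = 6, a4 = 1, a5 = 5, a6 = 3. Then constraint 1: a5 + a4 = 6; constraint 4: a5 + a4 = 6; constraint 8: a5 + a4 = 6, and every other listed constraint is also met.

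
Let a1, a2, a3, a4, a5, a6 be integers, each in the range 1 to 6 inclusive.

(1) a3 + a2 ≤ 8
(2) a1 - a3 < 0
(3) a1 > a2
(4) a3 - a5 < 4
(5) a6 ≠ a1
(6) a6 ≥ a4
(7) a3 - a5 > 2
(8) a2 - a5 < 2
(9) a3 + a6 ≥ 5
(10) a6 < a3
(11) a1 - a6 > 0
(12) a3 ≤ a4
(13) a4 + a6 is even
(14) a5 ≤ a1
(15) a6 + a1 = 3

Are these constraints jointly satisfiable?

Unsatisfiable

Constraints 2, 6, 11, and 12 give a6 < a1, a1 < a3, a3 ≤ a4, a4 ≤ a6. Chaining: a6 < a1 < a3 ≤ a4 ≤ a6, which forces a6 < a6 — impossible.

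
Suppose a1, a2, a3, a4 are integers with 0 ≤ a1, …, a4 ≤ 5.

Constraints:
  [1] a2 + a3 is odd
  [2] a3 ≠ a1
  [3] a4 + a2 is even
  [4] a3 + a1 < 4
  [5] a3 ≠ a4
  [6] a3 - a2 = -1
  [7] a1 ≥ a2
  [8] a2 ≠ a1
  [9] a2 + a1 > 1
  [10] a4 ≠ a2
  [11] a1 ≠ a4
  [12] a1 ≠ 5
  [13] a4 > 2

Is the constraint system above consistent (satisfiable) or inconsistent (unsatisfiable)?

Satisfiable

One satisfying assignment is a1 = 2, a2 = 1, a3 = 0, a4 = 5.
For the less obvious constraints — constraint 4: a3 + a1 = 2; constraint 6: a3 - a2 = -1; constraint 9: a2 + a1 = 3 — and the others hold by inspection.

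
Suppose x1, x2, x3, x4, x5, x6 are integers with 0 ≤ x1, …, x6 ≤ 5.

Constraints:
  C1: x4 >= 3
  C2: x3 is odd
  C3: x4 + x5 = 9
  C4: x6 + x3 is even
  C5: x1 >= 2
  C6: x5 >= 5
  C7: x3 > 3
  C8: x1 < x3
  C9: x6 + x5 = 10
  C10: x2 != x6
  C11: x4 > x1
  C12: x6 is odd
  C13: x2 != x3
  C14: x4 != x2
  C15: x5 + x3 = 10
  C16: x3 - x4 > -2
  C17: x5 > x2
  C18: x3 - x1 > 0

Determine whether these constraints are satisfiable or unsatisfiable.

Satisfiable

Setting (x1, x2, x3, x4, x5, x6) = (3, 0, 5, 4, 5, 5) satisfies everything: constraint 3: x4 + x5 = 9; constraint 9: x6 + x5 = 10; constraint 15: x5 + x3 = 10, and the others follow.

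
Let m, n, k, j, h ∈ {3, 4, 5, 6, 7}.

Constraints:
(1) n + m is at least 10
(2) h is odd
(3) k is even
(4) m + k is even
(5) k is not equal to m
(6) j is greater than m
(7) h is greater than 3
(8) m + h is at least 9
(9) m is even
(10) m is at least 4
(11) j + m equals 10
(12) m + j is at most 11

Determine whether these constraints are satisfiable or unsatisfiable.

Satisfiable

Setting (m, n, k, j, h) = (4, 7, 6, 6, 7) satisfies everything: constraint 1: n + m = 11; constraint 8: m + h = 11, and the others follow.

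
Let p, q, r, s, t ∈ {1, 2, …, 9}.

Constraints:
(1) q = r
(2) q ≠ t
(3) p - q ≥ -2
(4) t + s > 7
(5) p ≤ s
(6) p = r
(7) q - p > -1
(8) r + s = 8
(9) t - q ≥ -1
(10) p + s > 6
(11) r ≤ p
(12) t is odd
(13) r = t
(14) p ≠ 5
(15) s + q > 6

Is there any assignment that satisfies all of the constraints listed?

Unsatisfiable

From constraints 1 and 13, q = r = t, so q = t. But constraint 2 says q ≠ t. Contradiction.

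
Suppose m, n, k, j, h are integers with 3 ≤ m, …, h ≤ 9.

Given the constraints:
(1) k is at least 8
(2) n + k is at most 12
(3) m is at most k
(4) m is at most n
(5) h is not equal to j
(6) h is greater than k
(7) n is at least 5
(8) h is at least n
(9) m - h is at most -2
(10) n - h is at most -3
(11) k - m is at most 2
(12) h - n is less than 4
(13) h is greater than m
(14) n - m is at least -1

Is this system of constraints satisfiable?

From constraint 7: n ≥ 5. From constraint 1: k ≥ 8. Hence n + k ≥ 13. But constraint 2 requires n + k ≤ 12, and 12 < 13. Contradiction.

Unsatisfiable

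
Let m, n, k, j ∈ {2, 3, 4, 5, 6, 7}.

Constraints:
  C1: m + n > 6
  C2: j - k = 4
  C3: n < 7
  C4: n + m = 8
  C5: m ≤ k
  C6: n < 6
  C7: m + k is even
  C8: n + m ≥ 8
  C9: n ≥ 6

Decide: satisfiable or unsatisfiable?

Unsatisfiable

From constraint 9: n ≥ 6. From constraint 6: n ≤ 5. But 5 < 6, so no value of n works.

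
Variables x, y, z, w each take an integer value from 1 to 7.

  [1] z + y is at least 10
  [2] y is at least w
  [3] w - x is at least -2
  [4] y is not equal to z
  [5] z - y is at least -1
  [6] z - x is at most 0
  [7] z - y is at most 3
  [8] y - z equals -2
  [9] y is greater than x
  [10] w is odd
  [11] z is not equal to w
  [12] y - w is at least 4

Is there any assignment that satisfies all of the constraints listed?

Constraints 3, 5, 6, and 12 give y − w ≥ 4, w − x ≥ -2, x − z ≥ 0, z − y ≥ -1.
Adding all 4 inequalities: the left sides telescope to 0, and the right sides sum to 4 + (-2) + 0 + (-1) = 1. So 0 ≥ 1, which is false.

Unsatisfiable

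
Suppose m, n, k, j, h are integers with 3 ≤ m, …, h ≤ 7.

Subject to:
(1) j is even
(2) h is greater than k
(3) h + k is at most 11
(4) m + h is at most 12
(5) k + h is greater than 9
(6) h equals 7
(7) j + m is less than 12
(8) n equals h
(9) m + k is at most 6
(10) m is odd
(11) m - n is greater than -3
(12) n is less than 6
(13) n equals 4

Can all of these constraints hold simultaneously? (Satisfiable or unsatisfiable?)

Unsatisfiable

Constraint 13 fixes n = 4 and constraint 6 fixes h = 7, but constraint 8 requires n = h. Since 4 ≠ 7, contradiction.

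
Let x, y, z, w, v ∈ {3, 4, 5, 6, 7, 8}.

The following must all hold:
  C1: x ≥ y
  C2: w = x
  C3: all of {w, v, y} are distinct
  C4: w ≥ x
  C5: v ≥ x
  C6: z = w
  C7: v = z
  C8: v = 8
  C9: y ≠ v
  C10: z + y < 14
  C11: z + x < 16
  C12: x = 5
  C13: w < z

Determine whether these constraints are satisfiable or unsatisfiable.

Unsatisfiable

Constraint 8 fixes v = 8 and constraint 12 fixes x = 5. Constraints 2, 6, and 7 give v = z = w = x, so v = x. But 8 ≠ 5 — contradiction.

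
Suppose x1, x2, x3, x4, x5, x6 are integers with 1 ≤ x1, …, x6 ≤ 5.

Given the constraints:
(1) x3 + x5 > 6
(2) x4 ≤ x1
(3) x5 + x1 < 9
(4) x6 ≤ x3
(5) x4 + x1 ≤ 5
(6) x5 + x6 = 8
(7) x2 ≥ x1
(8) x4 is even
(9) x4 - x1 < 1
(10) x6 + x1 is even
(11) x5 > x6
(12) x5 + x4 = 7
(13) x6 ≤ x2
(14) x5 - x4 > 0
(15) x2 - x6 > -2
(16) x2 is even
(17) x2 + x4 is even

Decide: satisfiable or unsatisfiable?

Setting (x1, x2, x3, x4, x5, x6) = (3, 4, 3, 2, 5, 3) satisfies everything: constraint 1: x3 + x5 = 8; constraint 3: x5 + x1 = 8; constraint 5: x4 + x1 = 5, and the others follow.

Satisfiable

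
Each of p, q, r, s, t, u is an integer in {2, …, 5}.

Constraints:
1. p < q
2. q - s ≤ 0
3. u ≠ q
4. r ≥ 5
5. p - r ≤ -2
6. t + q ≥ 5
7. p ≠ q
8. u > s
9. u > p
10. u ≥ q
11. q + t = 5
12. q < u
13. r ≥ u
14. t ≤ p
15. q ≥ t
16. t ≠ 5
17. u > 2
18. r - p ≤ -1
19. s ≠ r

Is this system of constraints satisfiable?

Constraints 1, 2, 8, 13, and 18 give u ≤ r, r < p, p < q, q ≤ s, s < u. Chaining: u ≤ r < p < q ≤ s < u, which forces u < u — impossible.

Unsatisfiable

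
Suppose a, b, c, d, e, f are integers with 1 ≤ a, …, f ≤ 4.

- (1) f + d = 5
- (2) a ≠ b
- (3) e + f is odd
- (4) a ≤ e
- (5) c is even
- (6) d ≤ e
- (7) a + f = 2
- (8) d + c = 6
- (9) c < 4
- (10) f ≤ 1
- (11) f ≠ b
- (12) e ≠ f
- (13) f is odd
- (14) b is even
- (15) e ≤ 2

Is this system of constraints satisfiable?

Unsatisfiable

From constraint 10: f ≤ 1. From constraints 6 and 15: d ≤ e ≤ 2. Hence f + d ≤ 3. But constraint 1 requires f + d = 5, and 5 > 3. Contradiction.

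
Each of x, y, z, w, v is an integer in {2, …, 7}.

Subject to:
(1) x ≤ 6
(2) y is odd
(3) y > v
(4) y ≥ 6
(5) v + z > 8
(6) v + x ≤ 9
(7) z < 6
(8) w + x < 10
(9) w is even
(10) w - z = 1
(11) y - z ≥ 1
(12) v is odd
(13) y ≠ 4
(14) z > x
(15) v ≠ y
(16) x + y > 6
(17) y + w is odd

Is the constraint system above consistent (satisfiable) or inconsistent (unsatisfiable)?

Satisfiable

Try x = 2, y = 7, z = 5, w = 6, v = 5.
Check constraint 5: v + z = 10; constraint 6: v + x = 7. The remaining constraints are straightforward to verify.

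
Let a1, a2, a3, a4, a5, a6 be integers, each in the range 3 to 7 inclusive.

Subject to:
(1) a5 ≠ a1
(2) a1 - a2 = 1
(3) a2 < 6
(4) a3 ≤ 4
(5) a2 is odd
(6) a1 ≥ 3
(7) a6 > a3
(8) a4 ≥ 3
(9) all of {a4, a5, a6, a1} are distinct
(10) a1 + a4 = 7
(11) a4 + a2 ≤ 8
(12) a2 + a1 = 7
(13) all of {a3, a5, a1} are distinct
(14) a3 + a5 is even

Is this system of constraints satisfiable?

Try a1 = 4, a2 = 3, a3 = 3, a4 = 3, a5 = 5, a6 = 6.
Check constraint 2: a1 - a2 = 1; constraint 10: a1 + a4 = 7. The remaining constraints are straightforward to verify.

Satisfiable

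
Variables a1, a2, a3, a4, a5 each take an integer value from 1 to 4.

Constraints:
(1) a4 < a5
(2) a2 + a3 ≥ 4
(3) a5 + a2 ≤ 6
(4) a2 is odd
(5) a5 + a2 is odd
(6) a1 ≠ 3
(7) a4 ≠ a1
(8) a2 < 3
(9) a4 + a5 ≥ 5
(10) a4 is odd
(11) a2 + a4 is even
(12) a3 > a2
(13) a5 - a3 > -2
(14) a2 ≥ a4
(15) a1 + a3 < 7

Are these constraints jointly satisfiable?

Setting (a1, a2, a3, a4, a5) = (2, 1, 4, 1, 4) satisfies everything: constraint 2: a2 + a3 = 5; constraint 3: a5 + a2 = 5; constraint 9: a4 + a5 = 5, and the others follow.

Satisfiable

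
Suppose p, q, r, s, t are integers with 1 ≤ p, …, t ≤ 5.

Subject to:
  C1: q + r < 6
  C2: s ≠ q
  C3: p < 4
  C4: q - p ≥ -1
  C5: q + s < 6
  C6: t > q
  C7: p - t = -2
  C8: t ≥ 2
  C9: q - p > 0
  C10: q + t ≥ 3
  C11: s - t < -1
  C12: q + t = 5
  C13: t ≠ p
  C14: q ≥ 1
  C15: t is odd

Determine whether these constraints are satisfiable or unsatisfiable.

One satisfying assignment is p = 1, q = 2, r = 2, s = 1, t = 3.
For the less obvious constraints — constraint 1: q + r = 4; constraint 4: q - p = 1 — and the others hold by inspection.

Satisfiable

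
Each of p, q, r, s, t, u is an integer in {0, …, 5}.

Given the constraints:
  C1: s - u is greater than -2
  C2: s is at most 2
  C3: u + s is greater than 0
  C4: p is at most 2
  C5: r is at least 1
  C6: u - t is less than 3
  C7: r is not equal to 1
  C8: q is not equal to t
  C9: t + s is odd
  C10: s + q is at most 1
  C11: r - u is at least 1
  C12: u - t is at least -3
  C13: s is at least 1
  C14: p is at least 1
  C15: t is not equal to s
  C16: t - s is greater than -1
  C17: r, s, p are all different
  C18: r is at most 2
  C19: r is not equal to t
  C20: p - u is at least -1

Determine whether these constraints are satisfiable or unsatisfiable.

Constraints 2, 4, 5, 13, 14, and 18 confine each of r, s, p to the 2 values {1, 2}.
Constraint 17 requires all 3 of them to be distinct, but only 2 values are available — impossible by the pigeonhole principle.

Unsatisfiable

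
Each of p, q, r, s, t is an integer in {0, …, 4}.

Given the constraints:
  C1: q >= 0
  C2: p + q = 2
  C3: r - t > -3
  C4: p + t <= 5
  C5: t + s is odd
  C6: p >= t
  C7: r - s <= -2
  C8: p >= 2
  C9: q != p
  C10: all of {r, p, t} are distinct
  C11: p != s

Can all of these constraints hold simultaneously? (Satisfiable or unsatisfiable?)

Satisfiable

Setting (p, q, r, s, t) = (2, 0, 0, 4, 1) satisfies everything: constraint 2: p + q = 2; constraint 3: r - t = -1; constraint 4: p + t = 3, and the others follow.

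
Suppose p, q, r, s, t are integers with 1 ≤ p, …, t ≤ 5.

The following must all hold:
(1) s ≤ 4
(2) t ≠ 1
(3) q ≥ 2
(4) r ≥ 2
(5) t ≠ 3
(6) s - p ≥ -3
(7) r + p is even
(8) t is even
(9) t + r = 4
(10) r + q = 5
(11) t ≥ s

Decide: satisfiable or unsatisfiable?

Satisfiable

One satisfying assignment is p = 4, q = 3, r = 2, s = 2, t = 2.
For the less obvious constraints — constraint 6: s - p = -2; constraint 9: t + r = 4; constraint 10: r + q = 5 — and the others hold by inspection.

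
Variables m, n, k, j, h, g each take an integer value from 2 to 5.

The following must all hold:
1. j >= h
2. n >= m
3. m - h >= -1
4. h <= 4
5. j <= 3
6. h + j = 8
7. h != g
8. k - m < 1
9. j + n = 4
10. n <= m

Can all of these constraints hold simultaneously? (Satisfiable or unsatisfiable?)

From constraint 4: h ≤ 4. From constraint 5: j ≤ 3. Hence h + j ≤ 7. But constraint 6 requires h + j = 8, and 8 > 7. Contradiction.

Unsatisfiable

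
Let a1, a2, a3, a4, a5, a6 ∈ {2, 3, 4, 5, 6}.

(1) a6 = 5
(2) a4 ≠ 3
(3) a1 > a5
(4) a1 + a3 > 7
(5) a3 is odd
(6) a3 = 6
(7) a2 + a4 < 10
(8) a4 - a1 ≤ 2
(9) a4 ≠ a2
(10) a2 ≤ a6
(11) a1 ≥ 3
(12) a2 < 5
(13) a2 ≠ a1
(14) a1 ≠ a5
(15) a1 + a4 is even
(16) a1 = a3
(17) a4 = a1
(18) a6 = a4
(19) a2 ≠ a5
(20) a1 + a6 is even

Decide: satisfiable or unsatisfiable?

Unsatisfiable

Constraint 1 fixes a6 = 5 and constraint 6 fixes a3 = 6. Constraints 16, 17, and 18 give a6 = a4 = a1 = a3, so a6 = a3. But 5 ≠ 6 — contradiction.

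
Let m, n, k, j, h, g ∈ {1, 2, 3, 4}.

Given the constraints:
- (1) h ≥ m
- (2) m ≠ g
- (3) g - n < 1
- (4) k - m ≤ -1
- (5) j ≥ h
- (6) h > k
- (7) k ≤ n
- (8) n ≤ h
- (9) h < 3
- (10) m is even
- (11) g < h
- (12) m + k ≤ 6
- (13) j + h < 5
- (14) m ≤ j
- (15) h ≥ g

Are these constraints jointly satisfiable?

Satisfiable

The assignment m = 2, n = 1, k = 1, j = 2, h = 2, g = 1 works:
  constraint 3 holds since g - n = 0.
  constraint 4 holds since k - m = -1.
  constraint 12 holds since m + k = 3.
The rest check out directly.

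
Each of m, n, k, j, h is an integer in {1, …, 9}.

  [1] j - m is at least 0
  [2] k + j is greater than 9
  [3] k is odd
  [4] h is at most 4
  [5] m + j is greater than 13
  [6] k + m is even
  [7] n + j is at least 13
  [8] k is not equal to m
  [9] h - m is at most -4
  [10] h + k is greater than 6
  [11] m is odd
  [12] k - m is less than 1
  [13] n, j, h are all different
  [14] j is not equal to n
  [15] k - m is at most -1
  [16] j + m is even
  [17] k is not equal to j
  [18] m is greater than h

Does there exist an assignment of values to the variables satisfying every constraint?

The assignment m = 7, n = 9, k = 5, j = 7, h = 2 works:
  constraint 1 holds since j - m = 0.
  constraint 2 holds since k + j = 12.
The rest check out directly.

Satisfiable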